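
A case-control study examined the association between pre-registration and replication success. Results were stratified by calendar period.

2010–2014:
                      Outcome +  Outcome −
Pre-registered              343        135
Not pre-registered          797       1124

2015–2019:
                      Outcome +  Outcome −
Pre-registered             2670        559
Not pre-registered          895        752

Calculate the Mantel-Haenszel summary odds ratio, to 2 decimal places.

OR_MH = Σ(aᵢdᵢ/nᵢ) / Σ(bᵢcᵢ/nᵢ), where nᵢ is the stratum total.
Stratum 1 (2010–2014): n = 2399; a·d/n = 343·1124/2399 = 160.7053; b·c/n = 135·797/2399 = 44.8499
Stratum 2 (2015–2019): n = 4876; a·d/n = 2670·752/4876 = 411.7801; b·c/n = 559·895/4876 = 102.6056
OR_MH = (160.7053 + 411.7801) / (44.8499 + 102.6056) = 572.4854 / 147.4556 = 3.88243

3.88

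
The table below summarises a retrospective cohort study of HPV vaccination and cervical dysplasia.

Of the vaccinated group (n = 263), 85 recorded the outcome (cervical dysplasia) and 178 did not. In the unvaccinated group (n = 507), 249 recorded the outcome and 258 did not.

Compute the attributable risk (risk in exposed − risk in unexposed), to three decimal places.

From the description: a = 85, b = 178, c = 249, d = 258.
Risk in exposed = 85/263 = 0.323194; risk in unexposed = 249/507 = 0.491124.
Risk difference = 0.323194 − 0.491124 = -0.167930

-0.168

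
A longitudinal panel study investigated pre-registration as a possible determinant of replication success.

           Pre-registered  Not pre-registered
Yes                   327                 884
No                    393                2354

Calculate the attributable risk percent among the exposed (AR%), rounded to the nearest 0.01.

Reading the table with exposure as columns: a = 327 (Pre-registered, case), b = 393 (Pre-registered, non-case), c = 884 (Not pre-registered, case), d = 2354.
Risk in exposed = 327/720 = 0.45417; risk in unexposed = 884/3238 = 0.27301.
RR = 0.45417/0.27301 = 1.66357
AR% = (RR − 1)/RR × 100 = (1.66357 − 1)/1.66357 × 100 = 39.8881%

39.89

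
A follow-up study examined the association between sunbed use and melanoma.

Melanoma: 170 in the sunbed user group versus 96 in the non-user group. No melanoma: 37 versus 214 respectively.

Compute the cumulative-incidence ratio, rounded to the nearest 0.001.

From the description: a = 170, b = 37, c = 96, d = 214.
Risk in exposed = 170/207 = 0.82126; risk in unexposed = 96/310 = 0.30968.
RR = 0.82126 / 0.30968 = 2.65197
The risk among the exposed is 2.65 times that among the unexposed.

2.652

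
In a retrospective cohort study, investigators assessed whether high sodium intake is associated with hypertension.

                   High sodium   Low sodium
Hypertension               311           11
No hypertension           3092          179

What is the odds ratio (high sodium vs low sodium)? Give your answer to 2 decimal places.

Reading the table with exposure as columns: a = 311 (High sodium, case), b = 3092 (High sodium, non-case), c = 11 (Low sodium, case), d = 179.
OR = (a·d)/(b·c) = (311 × 179) / (3092 × 11) = 55669 / 34012 = 1.63675
The odds of hypertension are about 1.64 times as high in the high sodium group.

1.64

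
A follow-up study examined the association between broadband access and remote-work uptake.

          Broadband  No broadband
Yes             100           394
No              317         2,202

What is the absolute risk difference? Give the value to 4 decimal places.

Reading the table with exposure as columns: a = 100 (Broadband, case), b = 317 (Broadband, non-case), c = 394 (No broadband, case), d = 2202.
Risk in exposed = 100/417 = 0.239808; risk in unexposed = 394/2596 = 0.151772.
Risk difference = 0.239808 − 0.151772 = 0.088036

0.0880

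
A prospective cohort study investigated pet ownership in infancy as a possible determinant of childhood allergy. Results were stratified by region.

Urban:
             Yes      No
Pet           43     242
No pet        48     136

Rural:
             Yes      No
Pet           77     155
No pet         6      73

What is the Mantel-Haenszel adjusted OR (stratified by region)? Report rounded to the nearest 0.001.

OR_MH = Σ(aᵢdᵢ/nᵢ) / Σ(bᵢcᵢ/nᵢ), where nᵢ is the stratum total.
Stratum 1 (Urban): n = 469; a·d/n = 43·136/469 = 12.4691; b·c/n = 242·48/469 = 24.7676
Stratum 2 (Rural): n = 311; a·d/n = 77·73/311 = 18.0740; b·c/n = 155·6/311 = 2.9904
OR_MH = (12.4691 + 18.0740) / (24.7676 + 2.9904) = 30.5430 / 27.7579 = 1.10034

1.100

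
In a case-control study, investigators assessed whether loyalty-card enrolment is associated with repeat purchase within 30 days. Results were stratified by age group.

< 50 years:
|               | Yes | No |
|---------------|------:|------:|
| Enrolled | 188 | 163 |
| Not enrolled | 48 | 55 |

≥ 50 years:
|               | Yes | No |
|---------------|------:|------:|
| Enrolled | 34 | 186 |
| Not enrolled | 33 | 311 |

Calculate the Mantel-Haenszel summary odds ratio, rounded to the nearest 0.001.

1.477

OR_MH = Σ(aᵢdᵢ/nᵢ) / Σ(bᵢcᵢ/nᵢ), where nᵢ is the stratum total.
Stratum 1 (< 50 years): n = 454; a·d/n = 188·55/454 = 22.7753; b·c/n = 163·48/454 = 17.2335
Stratum 2 (≥ 50 years): n = 564; a·d/n = 34·311/564 = 18.7482; b·c/n = 186·33/564 = 10.8830
OR_MH = (22.7753 + 18.7482) / (17.2335 + 10.8830) = 41.5236 / 28.1165 = 1.47684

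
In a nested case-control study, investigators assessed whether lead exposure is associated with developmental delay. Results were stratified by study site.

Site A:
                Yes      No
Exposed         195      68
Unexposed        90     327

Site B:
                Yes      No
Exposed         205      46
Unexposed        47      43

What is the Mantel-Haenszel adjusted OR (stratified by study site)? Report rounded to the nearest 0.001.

OR_MH = Σ(aᵢdᵢ/nᵢ) / Σ(bᵢcᵢ/nᵢ), where nᵢ is the stratum total.
Stratum 1 (Site A): n = 680; a·d/n = 195·327/680 = 93.7721; b·c/n = 68·90/680 = 9.0000
Stratum 2 (Site B): n = 341; a·d/n = 205·43/341 = 25.8504; b·c/n = 46·47/341 = 6.3402
OR_MH = (93.7721 + 25.8504) / (9.0000 + 6.3402) = 119.6225 / 15.3402 = 7.79799

7.798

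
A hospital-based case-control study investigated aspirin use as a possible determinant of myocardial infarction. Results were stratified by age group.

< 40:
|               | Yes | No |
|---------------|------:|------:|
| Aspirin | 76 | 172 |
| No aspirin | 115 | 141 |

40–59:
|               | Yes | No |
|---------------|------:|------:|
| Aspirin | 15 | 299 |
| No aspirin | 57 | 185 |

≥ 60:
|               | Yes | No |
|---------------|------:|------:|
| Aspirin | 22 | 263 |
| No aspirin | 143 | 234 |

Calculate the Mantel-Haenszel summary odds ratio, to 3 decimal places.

OR_MH = Σ(aᵢdᵢ/nᵢ) / Σ(bᵢcᵢ/nᵢ), where nᵢ is the stratum total.
Stratum 1 (< 40): n = 504; a·d/n = 76·141/504 = 21.2619; b·c/n = 172·115/504 = 39.2460
Stratum 2 (40–59): n = 556; a·d/n = 15·185/556 = 4.9910; b·c/n = 299·57/556 = 30.6529
Stratum 3 (≥ 60): n = 662; a·d/n = 22·234/662 = 7.7764; b·c/n = 263·143/662 = 56.8112
OR_MH = (21.2619 + 4.9910 + 7.7764) / (39.2460 + 30.6529 + 56.8112) = 34.0293 / 126.7101 = 0.26856

0.269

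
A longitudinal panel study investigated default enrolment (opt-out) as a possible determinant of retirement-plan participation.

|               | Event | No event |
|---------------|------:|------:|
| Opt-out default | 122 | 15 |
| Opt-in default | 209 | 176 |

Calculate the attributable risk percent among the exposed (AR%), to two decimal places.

Cells: a = 122, b = 15, c = 209, d = 176.
Risk in exposed = 122/137 = 0.89051; risk in unexposed = 209/385 = 0.54286.
RR = 0.89051/0.54286 = 1.64041
AR% = (RR − 1)/RR × 100 = (1.64041 − 1)/1.64041 × 100 = 39.0398%

39.04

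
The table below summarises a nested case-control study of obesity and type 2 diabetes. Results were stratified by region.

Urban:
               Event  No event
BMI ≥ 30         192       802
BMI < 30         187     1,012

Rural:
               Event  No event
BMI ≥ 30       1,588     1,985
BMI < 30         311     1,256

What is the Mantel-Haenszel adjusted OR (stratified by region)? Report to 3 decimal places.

OR_MH = Σ(aᵢdᵢ/nᵢ) / Σ(bᵢcᵢ/nᵢ), where nᵢ is the stratum total.
Stratum 1 (Urban): n = 2193; a·d/n = 192·1012/2193 = 88.6019; b·c/n = 802·187/2193 = 68.3876
Stratum 2 (Rural): n = 5140; a·d/n = 1588·1256/5140 = 388.0405; b·c/n = 1985·311/5140 = 120.1041
OR_MH = (88.6019 + 388.0405) / (68.3876 + 120.1041) = 476.6424 / 188.4917 = 2.52872

2.529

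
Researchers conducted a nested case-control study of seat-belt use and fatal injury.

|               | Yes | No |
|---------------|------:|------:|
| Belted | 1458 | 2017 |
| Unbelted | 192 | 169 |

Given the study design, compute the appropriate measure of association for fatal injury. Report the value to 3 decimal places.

0.636

Cells: a = 1458, b = 2017, c = 192, d = 169.
This is a nested case-control study: participants were sampled on outcome status, so risks in the source population cannot be estimated directly — relative risk is not valid here. The odds ratio is the appropriate measure.
OR = (a·d)/(b·c) = (1458 × 169) / (2017 × 192) = 246402 / 387264 = 0.63626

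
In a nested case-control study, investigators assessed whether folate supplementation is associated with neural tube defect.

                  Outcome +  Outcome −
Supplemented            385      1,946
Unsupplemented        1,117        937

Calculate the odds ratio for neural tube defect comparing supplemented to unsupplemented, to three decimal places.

Cells: a = 385, b = 1946, c = 1117, d = 937.
OR = (a·d)/(b·c) = (385 × 937) / (1946 × 1117) = 360745 / 2173682 = 0.16596
Exposure is associated with lower odds of neural tube defect (OR = 0.17 < 1).

0.166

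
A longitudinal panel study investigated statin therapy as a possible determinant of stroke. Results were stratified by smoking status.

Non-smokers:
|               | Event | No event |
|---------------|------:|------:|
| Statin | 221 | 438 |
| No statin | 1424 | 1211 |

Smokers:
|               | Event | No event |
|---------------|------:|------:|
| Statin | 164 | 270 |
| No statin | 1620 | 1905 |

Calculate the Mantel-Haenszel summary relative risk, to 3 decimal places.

0.698

RR_MH = Σ(aᵢ·n₀ᵢ/nᵢ) / Σ(cᵢ·n₁ᵢ/nᵢ), with n₁ᵢ = aᵢ+bᵢ (exposed), n₀ᵢ = cᵢ+dᵢ (unexposed), nᵢ = n₁ᵢ+n₀ᵢ.
Stratum 1 (Non-smokers): n₁ = 659, n₀ = 2635, n = 3294; a·n₀/n = 221·2635/3294 = 176.7866; c·n₁/n = 1424·659/3294 = 284.8865
Stratum 2 (Smokers): n₁ = 434, n₀ = 3525, n = 3959; a·n₀/n = 164·3525/3959 = 146.0217; c·n₁/n = 1620·434/3959 = 177.5903
RR_MH = (176.7866 + 146.0217) / (284.8865 + 177.5903) = 322.8083 / 462.4768 = 0.69800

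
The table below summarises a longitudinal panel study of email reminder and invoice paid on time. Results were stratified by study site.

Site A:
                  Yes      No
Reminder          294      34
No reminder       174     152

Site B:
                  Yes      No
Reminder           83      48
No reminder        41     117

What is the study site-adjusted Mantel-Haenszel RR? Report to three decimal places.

RR_MH = Σ(aᵢ·n₀ᵢ/nᵢ) / Σ(cᵢ·n₁ᵢ/nᵢ), with n₁ᵢ = aᵢ+bᵢ (exposed), n₀ᵢ = cᵢ+dᵢ (unexposed), nᵢ = n₁ᵢ+n₀ᵢ.
Stratum 1 (Site A): n₁ = 328, n₀ = 326, n = 654; a·n₀/n = 294·326/654 = 146.5505; c·n₁/n = 174·328/654 = 87.2661
Stratum 2 (Site B): n₁ = 131, n₀ = 158, n = 289; a·n₀/n = 83·158/289 = 45.3772; c·n₁/n = 41·131/289 = 18.5848
RR_MH = (146.5505 + 45.3772) / (87.2661 + 18.5848) = 191.9276 / 105.8508 = 1.81319

1.813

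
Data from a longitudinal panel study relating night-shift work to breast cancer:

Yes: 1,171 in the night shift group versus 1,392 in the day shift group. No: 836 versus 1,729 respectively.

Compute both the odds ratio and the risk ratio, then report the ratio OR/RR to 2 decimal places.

1.33

From the description: a = 1171, b = 836, c = 1392, d = 1729.
OR = (1171·1729)/(836·1392) = 2024659/1163712 = 1.73983
Risk in exposed = 1171/2007 = 0.58346; risk in unexposed = 1392/3121 = 0.44601; RR = 1.30817
OR/RR = 1.73983 / 1.30817 = 1.32997
The outcome is not rare, so the OR lies further from 1 than the RR.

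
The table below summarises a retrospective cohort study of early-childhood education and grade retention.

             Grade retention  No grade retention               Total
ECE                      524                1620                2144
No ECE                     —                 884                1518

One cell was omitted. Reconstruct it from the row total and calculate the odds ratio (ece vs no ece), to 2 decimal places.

The missing cell is in the unexposed row: 1518 − 884 = 634.
So a = 524, b = 1620, c = 634, d = 884.
OR = (a·d)/(b·c) = (524 × 884) / (1620 × 634) = 463216 / 1027080 = 0.45100

0.45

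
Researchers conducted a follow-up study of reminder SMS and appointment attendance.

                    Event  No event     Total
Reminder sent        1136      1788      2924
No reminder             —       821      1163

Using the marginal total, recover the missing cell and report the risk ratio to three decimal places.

1.321

The missing cell is in the unexposed row: 1163 − 821 = 342.
So a = 1136, b = 1788, c = 342, d = 821.
RR = [a/(a+b)] / [c/(c+d)] = (1136/2924) / (342/1163) = 0.38851/0.29407 = 1.32116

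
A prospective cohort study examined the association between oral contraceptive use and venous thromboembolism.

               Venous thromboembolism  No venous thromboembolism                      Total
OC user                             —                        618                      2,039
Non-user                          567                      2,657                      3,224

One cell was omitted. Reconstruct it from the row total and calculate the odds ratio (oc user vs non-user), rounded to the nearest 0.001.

10.775

The missing cell is in the exposed row: 2039 − 618 = 1421.
So a = 1421, b = 618, c = 567, d = 2657.
OR = (a·d)/(b·c) = (1421 × 2657) / (618 × 567) = 3775597 / 350406 = 10.77492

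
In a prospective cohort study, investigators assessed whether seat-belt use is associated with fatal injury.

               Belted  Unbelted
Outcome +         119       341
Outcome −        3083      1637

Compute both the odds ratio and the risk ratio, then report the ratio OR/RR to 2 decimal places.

Reading the table with exposure as columns: a = 119 (Belted, case), b = 3083 (Belted, non-case), c = 341 (Unbelted, case), d = 1637.
OR = (119·1637)/(3083·341) = 194803/1051303 = 0.18530
Risk in exposed = 119/3202 = 0.03716; risk in unexposed = 341/1978 = 0.17240; RR = 0.21557
OR/RR = 0.18530 / 0.21557 = 0.85955
The outcome is not rare, so the OR lies further from 1 than the RR.

0.86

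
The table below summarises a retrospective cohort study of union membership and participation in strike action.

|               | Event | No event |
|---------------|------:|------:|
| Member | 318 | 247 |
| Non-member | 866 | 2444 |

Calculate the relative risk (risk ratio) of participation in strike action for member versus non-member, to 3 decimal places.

Cells: a = 318, b = 247, c = 866, d = 2444.
Risk in exposed = 318/565 = 0.56283; risk in unexposed = 866/3310 = 0.26163.
RR = 0.56283 / 0.26163 = 2.15124
The risk among the exposed is 2.15 times that among the unexposed.

2.151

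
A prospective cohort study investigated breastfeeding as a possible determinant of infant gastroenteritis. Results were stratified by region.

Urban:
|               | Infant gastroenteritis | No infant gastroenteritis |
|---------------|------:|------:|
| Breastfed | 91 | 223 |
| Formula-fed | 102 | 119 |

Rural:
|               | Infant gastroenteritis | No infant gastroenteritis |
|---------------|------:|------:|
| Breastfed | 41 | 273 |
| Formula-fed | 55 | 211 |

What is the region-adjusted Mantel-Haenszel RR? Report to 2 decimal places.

RR_MH = Σ(aᵢ·n₀ᵢ/nᵢ) / Σ(cᵢ·n₁ᵢ/nᵢ), with n₁ᵢ = aᵢ+bᵢ (exposed), n₀ᵢ = cᵢ+dᵢ (unexposed), nᵢ = n₁ᵢ+n₀ᵢ.
Stratum 1 (Urban): n₁ = 314, n₀ = 221, n = 535; a·n₀/n = 91·221/535 = 37.5907; c·n₁/n = 102·314/535 = 59.8654
Stratum 2 (Rural): n₁ = 314, n₀ = 266, n = 580; a·n₀/n = 41·266/580 = 18.8034; c·n₁/n = 55·314/580 = 29.7759
RR_MH = (37.5907 + 18.8034) / (59.8654 + 29.7759) = 56.3941 / 89.6413 = 0.62911

0.63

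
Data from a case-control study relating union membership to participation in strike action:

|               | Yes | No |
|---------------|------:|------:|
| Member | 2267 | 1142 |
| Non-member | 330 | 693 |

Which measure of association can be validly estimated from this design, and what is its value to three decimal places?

Cells: a = 2267, b = 1142, c = 330, d = 693.
This is a case-control study: participants were sampled on outcome status, so risks in the source population cannot be estimated directly — relative risk is not valid here. The odds ratio is the appropriate measure.
OR = (a·d)/(b·c) = (2267 × 693) / (1142 × 330) = 1571031 / 376860 = 4.16874

4.169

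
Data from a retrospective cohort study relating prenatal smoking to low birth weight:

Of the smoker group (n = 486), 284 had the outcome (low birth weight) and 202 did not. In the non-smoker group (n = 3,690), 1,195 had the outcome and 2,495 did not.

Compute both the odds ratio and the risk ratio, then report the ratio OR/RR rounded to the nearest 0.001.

1.627

From the description: a = 284, b = 202, c = 1195, d = 2495.
OR = (284·2495)/(202·1195) = 708580/241390 = 2.93542
Risk in exposed = 284/486 = 0.58436; risk in unexposed = 1195/3690 = 0.32385; RR = 1.80443
OR/RR = 2.93542 / 1.80443 = 1.62678
The outcome is not rare, so the OR lies further from 1 than the RR.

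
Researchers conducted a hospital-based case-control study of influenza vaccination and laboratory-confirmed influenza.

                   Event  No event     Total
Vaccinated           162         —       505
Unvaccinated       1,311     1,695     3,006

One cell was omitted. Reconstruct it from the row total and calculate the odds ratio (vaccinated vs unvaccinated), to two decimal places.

The missing cell is in the exposed row: 505 − 162 = 343.
So a = 162, b = 343, c = 1311, d = 1695.
OR = (a·d)/(b·c) = (162 × 1695) / (343 × 1311) = 274590 / 449673 = 0.61064

0.61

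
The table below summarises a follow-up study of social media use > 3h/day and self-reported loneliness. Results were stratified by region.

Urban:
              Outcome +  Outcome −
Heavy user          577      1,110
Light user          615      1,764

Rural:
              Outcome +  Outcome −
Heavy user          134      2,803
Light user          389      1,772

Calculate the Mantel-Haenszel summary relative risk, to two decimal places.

RR_MH = Σ(aᵢ·n₀ᵢ/nᵢ) / Σ(cᵢ·n₁ᵢ/nᵢ), with n₁ᵢ = aᵢ+bᵢ (exposed), n₀ᵢ = cᵢ+dᵢ (unexposed), nᵢ = n₁ᵢ+n₀ᵢ.
Stratum 1 (Urban): n₁ = 1687, n₀ = 2379, n = 4066; a·n₀/n = 577·2379/4066 = 337.6003; c·n₁/n = 615·1687/4066 = 255.1660
Stratum 2 (Rural): n₁ = 2937, n₀ = 2161, n = 5098; a·n₀/n = 134·2161/5098 = 56.8015; c·n₁/n = 389·2937/5098 = 224.1061
RR_MH = (337.6003 + 56.8015) / (255.1660 + 224.1061) = 394.4018 / 479.2721 = 0.82292

0.82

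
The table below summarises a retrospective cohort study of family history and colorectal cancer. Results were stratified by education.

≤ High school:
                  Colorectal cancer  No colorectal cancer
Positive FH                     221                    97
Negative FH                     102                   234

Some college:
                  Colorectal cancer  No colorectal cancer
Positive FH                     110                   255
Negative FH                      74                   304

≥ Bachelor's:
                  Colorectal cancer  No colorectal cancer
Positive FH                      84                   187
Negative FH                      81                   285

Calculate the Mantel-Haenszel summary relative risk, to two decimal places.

1.81

RR_MH = Σ(aᵢ·n₀ᵢ/nᵢ) / Σ(cᵢ·n₁ᵢ/nᵢ), with n₁ᵢ = aᵢ+bᵢ (exposed), n₀ᵢ = cᵢ+dᵢ (unexposed), nᵢ = n₁ᵢ+n₀ᵢ.
Stratum 1 (≤ High school): n₁ = 318, n₀ = 336, n = 654; a·n₀/n = 221·336/654 = 113.5413; c·n₁/n = 102·318/654 = 49.5963
Stratum 2 (Some college): n₁ = 365, n₀ = 378, n = 743; a·n₀/n = 110·378/743 = 55.9623; c·n₁/n = 74·365/743 = 36.3526
Stratum 3 (≥ Bachelor's): n₁ = 271, n₀ = 366, n = 637; a·n₀/n = 84·366/637 = 48.2637; c·n₁/n = 81·271/637 = 34.4600
RR_MH = (113.5413 + 55.9623 + 48.2637) / (49.5963 + 36.3526 + 34.4600) = 217.7673 / 120.4089 = 1.80856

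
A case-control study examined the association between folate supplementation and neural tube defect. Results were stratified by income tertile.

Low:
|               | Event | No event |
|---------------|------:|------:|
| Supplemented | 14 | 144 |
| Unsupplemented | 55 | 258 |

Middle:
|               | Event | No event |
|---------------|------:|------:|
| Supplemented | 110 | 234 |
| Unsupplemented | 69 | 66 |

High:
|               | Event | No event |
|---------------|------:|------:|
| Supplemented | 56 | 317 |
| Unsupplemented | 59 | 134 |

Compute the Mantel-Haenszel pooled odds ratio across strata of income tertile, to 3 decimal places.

OR_MH = Σ(aᵢdᵢ/nᵢ) / Σ(bᵢcᵢ/nᵢ), where nᵢ is the stratum total.
Stratum 1 (Low): n = 471; a·d/n = 14·258/471 = 7.6688; b·c/n = 144·55/471 = 16.8153
Stratum 2 (Middle): n = 479; a·d/n = 110·66/479 = 15.1566; b·c/n = 234·69/479 = 33.7077
Stratum 3 (High): n = 566; a·d/n = 56·134/566 = 13.2580; b·c/n = 317·59/566 = 33.0442
OR_MH = (7.6688 + 15.1566 + 13.2580) / (16.8153 + 33.7077 + 33.0442) = 36.0833 / 83.5672 = 0.43179

0.432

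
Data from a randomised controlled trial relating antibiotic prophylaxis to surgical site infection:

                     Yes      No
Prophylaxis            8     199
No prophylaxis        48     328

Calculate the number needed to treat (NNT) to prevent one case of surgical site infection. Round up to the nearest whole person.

12

Risk in treated group = 8/207 = 0.03865; risk in control = 48/376 = 0.12766.
Absolute risk reduction = 0.12766 − 0.03865 = 0.08901
NNT = 1 / ARR = 1 / 0.08901 = 11.234 → round up → 12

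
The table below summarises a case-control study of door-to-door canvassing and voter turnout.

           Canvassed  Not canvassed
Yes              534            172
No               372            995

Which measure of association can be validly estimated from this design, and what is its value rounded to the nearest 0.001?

Reading the table with exposure as columns: a = 534 (Canvassed, case), b = 372 (Canvassed, non-case), c = 172 (Not canvassed, case), d = 995.
This is a case-control study: participants were sampled on outcome status, so risks in the source population cannot be estimated directly — relative risk is not valid here. The odds ratio is the appropriate measure.
OR = (a·d)/(b·c) = (534 × 995) / (372 × 172) = 531330 / 63984 = 8.30411

8.304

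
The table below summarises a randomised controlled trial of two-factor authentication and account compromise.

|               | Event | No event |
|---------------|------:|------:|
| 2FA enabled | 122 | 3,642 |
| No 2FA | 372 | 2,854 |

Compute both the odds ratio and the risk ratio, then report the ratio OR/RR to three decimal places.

0.914

Cells: a = 122, b = 3642, c = 372, d = 2854.
OR = (122·2854)/(3642·372) = 348188/1354824 = 0.25700
Risk in exposed = 122/3764 = 0.03241; risk in unexposed = 372/3226 = 0.11531; RR = 0.28108
OR/RR = 0.25700 / 0.28108 = 0.91432
The outcome is not rare, so the OR lies further from 1 than the RR.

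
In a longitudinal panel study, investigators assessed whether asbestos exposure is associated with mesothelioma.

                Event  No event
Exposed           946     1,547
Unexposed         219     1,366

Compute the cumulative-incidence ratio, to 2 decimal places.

2.75

Cells: a = 946, b = 1547, c = 219, d = 1366.
Risk in exposed = 946/2493 = 0.37946; risk in unexposed = 219/1585 = 0.13817.
RR = 0.37946 / 0.13817 = 2.74634
The risk among the exposed is 2.75 times that among the unexposed.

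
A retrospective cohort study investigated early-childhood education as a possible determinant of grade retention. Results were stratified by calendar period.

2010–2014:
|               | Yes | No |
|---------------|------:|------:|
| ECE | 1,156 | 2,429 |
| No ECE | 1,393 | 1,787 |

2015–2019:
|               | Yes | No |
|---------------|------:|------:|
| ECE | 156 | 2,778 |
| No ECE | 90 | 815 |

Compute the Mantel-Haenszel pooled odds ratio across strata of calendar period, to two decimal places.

OR_MH = Σ(aᵢdᵢ/nᵢ) / Σ(bᵢcᵢ/nᵢ), where nᵢ is the stratum total.
Stratum 1 (2010–2014): n = 6765; a·d/n = 1156·1787/6765 = 305.3617; b·c/n = 2429·1393/6765 = 500.1622
Stratum 2 (2015–2019): n = 3839; a·d/n = 156·815/3839 = 33.1180; b·c/n = 2778·90/3839 = 65.1263
OR_MH = (305.3617 + 33.1180) / (500.1622 + 65.1263) = 338.4797 / 565.2885 = 0.59877

0.60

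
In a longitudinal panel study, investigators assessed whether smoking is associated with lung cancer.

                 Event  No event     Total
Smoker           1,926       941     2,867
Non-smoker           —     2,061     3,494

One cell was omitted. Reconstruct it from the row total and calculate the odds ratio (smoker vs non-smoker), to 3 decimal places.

2.944

The missing cell is in the unexposed row: 3494 − 2061 = 1433.
So a = 1926, b = 941, c = 1433, d = 2061.
OR = (a·d)/(b·c) = (1926 × 2061) / (941 × 1433) = 3969486 / 1348453 = 2.94373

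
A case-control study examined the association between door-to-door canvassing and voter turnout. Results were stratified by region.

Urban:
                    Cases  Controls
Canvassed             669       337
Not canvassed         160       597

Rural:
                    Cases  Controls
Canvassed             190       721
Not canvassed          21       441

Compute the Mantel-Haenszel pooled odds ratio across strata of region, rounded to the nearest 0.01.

6.91

OR_MH = Σ(aᵢdᵢ/nᵢ) / Σ(bᵢcᵢ/nᵢ), where nᵢ is the stratum total.
Stratum 1 (Urban): n = 1763; a·d/n = 669·597/1763 = 226.5417; b·c/n = 337·160/1763 = 30.5842
Stratum 2 (Rural): n = 1373; a·d/n = 190·441/1373 = 61.0269; b·c/n = 721·21/1373 = 11.0277
OR_MH = (226.5417 + 61.0269) / (30.5842 + 11.0277) = 287.5686 / 41.6119 = 6.91073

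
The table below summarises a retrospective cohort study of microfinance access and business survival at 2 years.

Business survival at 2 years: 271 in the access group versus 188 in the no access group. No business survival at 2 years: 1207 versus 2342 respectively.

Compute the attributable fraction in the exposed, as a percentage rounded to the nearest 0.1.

From the description: a = 271, b = 1207, c = 188, d = 2342.
Risk in exposed = 271/1478 = 0.18336; risk in unexposed = 188/2530 = 0.07431.
RR = 0.18336/0.07431 = 2.46750
AR% = (RR − 1)/RR × 100 = (2.46750 − 1)/2.46750 × 100 = 59.4732%

59.5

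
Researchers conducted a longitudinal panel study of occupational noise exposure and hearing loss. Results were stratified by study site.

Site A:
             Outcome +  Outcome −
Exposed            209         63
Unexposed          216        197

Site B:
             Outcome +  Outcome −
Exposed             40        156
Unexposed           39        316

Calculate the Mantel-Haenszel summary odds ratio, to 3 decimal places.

2.687

OR_MH = Σ(aᵢdᵢ/nᵢ) / Σ(bᵢcᵢ/nᵢ), where nᵢ is the stratum total.
Stratum 1 (Site A): n = 685; a·d/n = 209·197/685 = 60.1066; b·c/n = 63·216/685 = 19.8657
Stratum 2 (Site B): n = 551; a·d/n = 40·316/551 = 22.9401; b·c/n = 156·39/551 = 11.0417
OR_MH = (60.1066 + 22.9401) / (19.8657 + 11.0417) = 83.0467 / 30.9074 = 2.68695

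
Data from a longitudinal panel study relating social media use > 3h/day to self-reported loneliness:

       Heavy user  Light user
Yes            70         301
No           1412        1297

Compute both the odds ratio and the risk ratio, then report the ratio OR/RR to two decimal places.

Reading the table with exposure as columns: a = 70 (Heavy user, case), b = 1412 (Heavy user, non-case), c = 301 (Light user, case), d = 1297.
OR = (70·1297)/(1412·301) = 90790/425012 = 0.21362
Risk in exposed = 70/1482 = 0.04723; risk in unexposed = 301/1598 = 0.18836; RR = 0.25076
OR/RR = 0.21362 / 0.25076 = 0.85188
The outcome is not rare, so the OR lies further from 1 than the RR.

0.85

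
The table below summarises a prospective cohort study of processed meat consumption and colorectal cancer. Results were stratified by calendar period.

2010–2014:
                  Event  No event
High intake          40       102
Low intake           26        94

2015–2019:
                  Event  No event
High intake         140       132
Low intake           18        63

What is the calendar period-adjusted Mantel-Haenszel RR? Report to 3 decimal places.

RR_MH = Σ(aᵢ·n₀ᵢ/nᵢ) / Σ(cᵢ·n₁ᵢ/nᵢ), with n₁ᵢ = aᵢ+bᵢ (exposed), n₀ᵢ = cᵢ+dᵢ (unexposed), nᵢ = n₁ᵢ+n₀ᵢ.
Stratum 1 (2010–2014): n₁ = 142, n₀ = 120, n = 262; a·n₀/n = 40·120/262 = 18.3206; c·n₁/n = 26·142/262 = 14.0916
Stratum 2 (2015–2019): n₁ = 272, n₀ = 81, n = 353; a·n₀/n = 140·81/353 = 32.1246; c·n₁/n = 18·272/353 = 13.8697
RR_MH = (18.3206 + 32.1246) / (14.0916 + 13.8697) = 50.4453 / 27.9613 = 1.80411

1.804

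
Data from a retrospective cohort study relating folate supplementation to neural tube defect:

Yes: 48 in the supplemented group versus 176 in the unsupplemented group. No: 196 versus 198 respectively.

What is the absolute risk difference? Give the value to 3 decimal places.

-0.274

From the description: a = 48, b = 196, c = 176, d = 198.
Risk in exposed = 48/244 = 0.196721; risk in unexposed = 176/374 = 0.470588.
Risk difference = 0.196721 − 0.470588 = -0.273867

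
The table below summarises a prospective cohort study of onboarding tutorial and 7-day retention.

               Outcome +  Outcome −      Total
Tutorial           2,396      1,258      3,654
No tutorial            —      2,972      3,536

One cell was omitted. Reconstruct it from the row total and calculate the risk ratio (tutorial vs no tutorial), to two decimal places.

The missing cell is in the unexposed row: 3536 − 2972 = 564.
So a = 2396, b = 1258, c = 564, d = 2972.
RR = [a/(a+b)] / [c/(c+d)] = (2396/3654) / (564/3536) = 0.65572/0.15950 = 4.11104

4.11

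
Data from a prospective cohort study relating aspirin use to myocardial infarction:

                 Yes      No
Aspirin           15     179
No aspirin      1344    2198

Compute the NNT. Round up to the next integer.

4

Risk in treated group = 15/194 = 0.07732; risk in control = 1344/3542 = 0.37945.
Absolute risk reduction = 0.37945 − 0.07732 = 0.30213
NNT = 1 / ARR = 1 / 0.30213 = 3.310 → round up → 4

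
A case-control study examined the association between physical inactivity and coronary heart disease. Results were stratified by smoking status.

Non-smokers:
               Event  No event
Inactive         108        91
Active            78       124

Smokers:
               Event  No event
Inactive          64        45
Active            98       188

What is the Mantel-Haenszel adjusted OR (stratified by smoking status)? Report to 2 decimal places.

2.21

OR_MH = Σ(aᵢdᵢ/nᵢ) / Σ(bᵢcᵢ/nᵢ), where nᵢ is the stratum total.
Stratum 1 (Non-smokers): n = 401; a·d/n = 108·124/401 = 33.3965; b·c/n = 91·78/401 = 17.7007
Stratum 2 (Smokers): n = 395; a·d/n = 64·188/395 = 30.4608; b·c/n = 45·98/395 = 11.1646
OR_MH = (33.3965 + 30.4608) / (17.7007 + 11.1646) = 63.8573 / 28.8653 = 2.21225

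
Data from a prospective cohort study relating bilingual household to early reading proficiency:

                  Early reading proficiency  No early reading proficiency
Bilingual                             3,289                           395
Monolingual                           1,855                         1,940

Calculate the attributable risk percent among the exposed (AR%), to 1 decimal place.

45.2

Cells: a = 3289, b = 395, c = 1855, d = 1940.
Risk in exposed = 3289/3684 = 0.89278; risk in unexposed = 1855/3795 = 0.48880.
RR = 0.89278/0.48880 = 1.82647
AR% = (RR − 1)/RR × 100 = (1.82647 − 1)/1.82647 × 100 = 45.2495%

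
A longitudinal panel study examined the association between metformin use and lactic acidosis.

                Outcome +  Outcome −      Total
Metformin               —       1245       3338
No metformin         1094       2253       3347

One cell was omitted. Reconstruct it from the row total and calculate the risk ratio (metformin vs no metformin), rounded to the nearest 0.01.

The missing cell is in the exposed row: 3338 − 1245 = 2093.
So a = 2093, b = 1245, c = 1094, d = 2253.
RR = [a/(a+b)] / [c/(c+d)] = (2093/3338) / (1094/3347) = 0.62702/0.32686 = 1.91832

1.92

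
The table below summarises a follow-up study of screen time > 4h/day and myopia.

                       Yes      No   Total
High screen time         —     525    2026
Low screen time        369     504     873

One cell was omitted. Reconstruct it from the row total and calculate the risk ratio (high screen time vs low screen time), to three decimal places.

The missing cell is in the exposed row: 2026 − 525 = 1501.
So a = 1501, b = 525, c = 369, d = 504.
RR = [a/(a+b)] / [c/(c+d)] = (1501/2026) / (369/873) = 0.74087/0.42268 = 1.75279

1.753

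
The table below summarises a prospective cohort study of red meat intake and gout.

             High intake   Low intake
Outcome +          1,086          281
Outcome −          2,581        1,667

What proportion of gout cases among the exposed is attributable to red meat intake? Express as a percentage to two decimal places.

51.29

Reading the table with exposure as columns: a = 1086 (High intake, case), b = 2581 (High intake, non-case), c = 281 (Low intake, case), d = 1667.
Risk in exposed = 1086/3667 = 0.29615; risk in unexposed = 281/1948 = 0.14425.
RR = 0.29615/0.14425 = 2.05306
AR% = (RR − 1)/RR × 100 = (2.05306 − 1)/2.05306 × 100 = 51.2922%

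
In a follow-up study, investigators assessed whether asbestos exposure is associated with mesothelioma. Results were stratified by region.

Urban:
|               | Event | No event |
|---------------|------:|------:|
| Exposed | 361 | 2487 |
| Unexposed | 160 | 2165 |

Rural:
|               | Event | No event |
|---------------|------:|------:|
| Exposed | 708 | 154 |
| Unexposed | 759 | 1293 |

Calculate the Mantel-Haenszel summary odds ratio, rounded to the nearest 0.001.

OR_MH = Σ(aᵢdᵢ/nᵢ) / Σ(bᵢcᵢ/nᵢ), where nᵢ is the stratum total.
Stratum 1 (Urban): n = 5173; a·d/n = 361·2165/5173 = 151.0854; b·c/n = 2487·160/5173 = 76.9225
Stratum 2 (Rural): n = 2914; a·d/n = 708·1293/2914 = 314.1537; b·c/n = 154·759/2914 = 40.1119
OR_MH = (151.0854 + 314.1537) / (76.9225 + 40.1119) = 465.2392 / 117.0344 = 3.97524

3.975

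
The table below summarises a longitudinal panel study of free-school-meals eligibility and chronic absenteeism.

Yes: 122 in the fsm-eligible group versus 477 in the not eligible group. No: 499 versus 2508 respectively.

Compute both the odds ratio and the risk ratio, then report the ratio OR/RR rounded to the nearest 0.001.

From the description: a = 122, b = 499, c = 477, d = 2508.
OR = (122·2508)/(499·477) = 305976/238023 = 1.28549
Risk in exposed = 122/621 = 0.19646; risk in unexposed = 477/2985 = 0.15980; RR = 1.22940
OR/RR = 1.28549 / 1.22940 = 1.04562
The outcome is not rare, so the OR lies further from 1 than the RR.

1.046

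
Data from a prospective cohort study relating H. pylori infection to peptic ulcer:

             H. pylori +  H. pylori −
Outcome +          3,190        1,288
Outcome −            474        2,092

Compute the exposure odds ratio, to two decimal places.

Reading the table with exposure as columns: a = 3190 (H. pylori +, case), b = 474 (H. pylori +, non-case), c = 1288 (H. pylori −, case), d = 2092.
OR = (a·d)/(b·c) = (3190 × 2092) / (474 × 1288) = 6673480 / 610512 = 10.93096
The odds of peptic ulcer are about 10.93 times as high in the h. pylori + group.

10.93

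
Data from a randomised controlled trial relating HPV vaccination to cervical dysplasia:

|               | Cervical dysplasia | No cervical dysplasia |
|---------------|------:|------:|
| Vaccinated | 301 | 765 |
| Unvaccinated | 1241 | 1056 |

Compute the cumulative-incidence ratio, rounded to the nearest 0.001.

0.523

Cells: a = 301, b = 765, c = 1241, d = 1056.
Risk in exposed = 301/1066 = 0.28236; risk in unexposed = 1241/2297 = 0.54027.
RR = 0.28236 / 0.54027 = 0.52264
The risk is 48% lower among the exposed than among the unexposed.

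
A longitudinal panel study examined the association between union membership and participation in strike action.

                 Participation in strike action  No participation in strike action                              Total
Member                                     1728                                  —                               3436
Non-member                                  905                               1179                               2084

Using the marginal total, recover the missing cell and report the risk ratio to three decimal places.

The missing cell is in the exposed row: 3436 − 1728 = 1708.
So a = 1728, b = 1708, c = 905, d = 1179.
RR = [a/(a+b)] / [c/(c+d)] = (1728/3436) / (905/2084) = 0.50291/0.43426 = 1.15808

1.158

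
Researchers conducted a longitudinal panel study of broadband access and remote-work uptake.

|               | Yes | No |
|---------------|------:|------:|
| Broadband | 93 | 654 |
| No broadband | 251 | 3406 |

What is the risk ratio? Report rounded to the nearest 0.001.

1.814

Cells: a = 93, b = 654, c = 251, d = 3406.
Risk in exposed = 93/747 = 0.12450; risk in unexposed = 251/3657 = 0.06864.
RR = 0.12450 / 0.06864 = 1.81390
The risk among the exposed is 1.81 times that among the unexposed.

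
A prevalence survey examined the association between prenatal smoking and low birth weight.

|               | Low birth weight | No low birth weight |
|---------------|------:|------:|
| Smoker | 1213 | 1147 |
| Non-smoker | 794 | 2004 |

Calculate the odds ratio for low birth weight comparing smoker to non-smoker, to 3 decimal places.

2.669

Cells: a = 1213, b = 1147, c = 794, d = 2004.
OR = (a·d)/(b·c) = (1213 × 2004) / (1147 × 794) = 2430852 / 910718 = 2.66916
The odds of low birth weight are about 2.67 times as high in the smoker group.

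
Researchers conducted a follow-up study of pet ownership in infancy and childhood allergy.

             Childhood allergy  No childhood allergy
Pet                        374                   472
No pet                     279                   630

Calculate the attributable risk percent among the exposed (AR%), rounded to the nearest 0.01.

Cells: a = 374, b = 472, c = 279, d = 630.
Risk in exposed = 374/846 = 0.44208; risk in unexposed = 279/909 = 0.30693.
RR = 0.44208/0.30693 = 1.44033
AR% = (RR − 1)/RR × 100 = (1.44033 − 1)/1.44033 × 100 = 30.5713%

30.57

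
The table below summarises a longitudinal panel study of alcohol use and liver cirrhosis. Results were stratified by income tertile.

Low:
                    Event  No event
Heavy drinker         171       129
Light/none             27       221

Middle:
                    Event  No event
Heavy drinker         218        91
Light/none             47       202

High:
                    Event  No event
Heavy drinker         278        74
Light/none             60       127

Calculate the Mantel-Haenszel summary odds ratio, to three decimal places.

OR_MH = Σ(aᵢdᵢ/nᵢ) / Σ(bᵢcᵢ/nᵢ), where nᵢ is the stratum total.
Stratum 1 (Low): n = 548; a·d/n = 171·221/548 = 68.9617; b·c/n = 129·27/548 = 6.3558
Stratum 2 (Middle): n = 558; a·d/n = 218·202/558 = 78.9176; b·c/n = 91·47/558 = 7.6649
Stratum 3 (High): n = 539; a·d/n = 278·127/539 = 65.5028; b·c/n = 74·60/539 = 8.2375
OR_MH = (68.9617 + 78.9176 + 65.5028) / (6.3558 + 7.6649 + 8.2375) = 213.3820 / 22.2582 = 9.58667

9.587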